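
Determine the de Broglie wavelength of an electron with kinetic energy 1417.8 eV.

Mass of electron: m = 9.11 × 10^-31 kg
3.26 × 10^-11 m

Using λ = h/√(2mKE):

First convert KE to Joules: KE = 1417.8 eV = 2.272 × 10^-16 J

λ = h/√(2mKE)
λ = (6.626 × 10^-34 J·s) / √(2 × 9.11 × 10^-31 kg × 2.272 × 10^-16 J)
λ = 3.26 × 10^-11 m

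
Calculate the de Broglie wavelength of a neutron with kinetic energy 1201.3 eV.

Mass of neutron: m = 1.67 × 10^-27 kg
8.26 × 10^-13 m

Using λ = h/√(2mKE):

First convert KE to Joules: KE = 1201.3 eV = 1.925 × 10^-16 J

λ = h/√(2mKE)
λ = (6.626 × 10^-34 J·s) / √(2 × 1.67 × 10^-27 kg × 1.925 × 10^-16 J)
λ = 8.26 × 10^-13 m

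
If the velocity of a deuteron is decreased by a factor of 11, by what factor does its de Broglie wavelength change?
The wavelength increases by a factor of 11.

From λ = h/(mv), the wavelength is inversely proportional to velocity:

λ ∝ 1/v

If v → v/11, then λ → 11λ

When velocity is decreased by a factor of 11, the wavelength increases by a factor of 11.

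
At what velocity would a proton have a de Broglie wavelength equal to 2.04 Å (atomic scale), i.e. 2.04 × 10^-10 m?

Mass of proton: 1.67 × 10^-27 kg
1.94 × 10^3 m/s

From λ = h/(mv), solve for v:

v = h/(mλ)
v = (6.626 × 10^-34 J·s) / (1.67 × 10^-27 kg × 2.04 × 10^-10 m)
v = 1.94 × 10^3 m/s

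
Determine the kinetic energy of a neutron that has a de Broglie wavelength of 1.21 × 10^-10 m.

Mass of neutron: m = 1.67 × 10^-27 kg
8.98 × 10^-21 J (or 0.0560 eV)

From λ = h/√(2mKE), we solve for KE:

λ² = h²/(2mKE)
KE = h²/(2mλ²)
KE = (6.626 × 10^-34 J·s)² / (2 × 1.67 × 10^-27 kg × (1.21 × 10^-10 m)²)
KE = 8.98 × 10^-21 J
KE = 0.0560 eV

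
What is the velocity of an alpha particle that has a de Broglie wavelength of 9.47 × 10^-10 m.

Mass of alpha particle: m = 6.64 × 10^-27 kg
1.05 × 10^2 m/s

From the de Broglie relation λ = h/(mv), we solve for v:

v = h/(mλ)
v = (6.626 × 10^-34 J·s) / (6.64 × 10^-27 kg × 9.47 × 10^-10 m)
v = 1.05 × 10^2 m/s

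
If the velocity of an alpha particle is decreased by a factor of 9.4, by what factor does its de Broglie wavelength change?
The wavelength increases by a factor of 9.4.

From λ = h/(mv), the wavelength is inversely proportional to velocity:

λ ∝ 1/v

If v → v/9.4, then λ → 9.4λ

When velocity is decreased by a factor of 9.4, the wavelength increases by a factor of 9.4.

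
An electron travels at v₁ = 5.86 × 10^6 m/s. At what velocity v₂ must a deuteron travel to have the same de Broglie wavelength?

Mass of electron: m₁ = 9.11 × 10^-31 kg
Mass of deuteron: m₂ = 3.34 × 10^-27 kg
v₂ = 1.60 × 10^3 m/s

For equal de Broglie wavelengths: λ₁ = λ₂

h/(m₁v₁) = h/(m₂v₂)
m₁v₁ = m₂v₂
v₂ = v₁ · (m₁/m₂)

v₂ = 5.86 × 10^6 m/s × (9.11 × 10^-31 kg / 3.34 × 10^-27 kg)
v₂ = 1.60 × 10^3 m/s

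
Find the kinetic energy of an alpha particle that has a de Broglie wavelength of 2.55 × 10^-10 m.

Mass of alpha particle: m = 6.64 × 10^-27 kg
5.08 × 10^-22 J (or 3.17 × 10^-3 eV)

From λ = h/√(2mKE), we solve for KE:

λ² = h²/(2mKE)
KE = h²/(2mλ²)
KE = (6.626 × 10^-34 J·s)² / (2 × 6.64 × 10^-27 kg × (2.55 × 10^-10 m)²)
KE = 5.08 × 10^-22 J
KE = 3.17 × 10^-3 eV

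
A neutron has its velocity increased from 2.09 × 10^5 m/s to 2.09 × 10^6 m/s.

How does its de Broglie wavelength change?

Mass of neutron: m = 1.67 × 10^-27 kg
The wavelength decreases by a factor of 10.

Using λ = h/(mv):

Initial wavelength: λ₁ = h/(mv₁) = 1.90 × 10^-12 m
Final wavelength: λ₂ = h/(mv₂) = 1.90 × 10^-13 m

Since λ ∝ 1/v, when velocity increases by a factor of 10, the wavelength decreases by a factor of 10.

λ₂/λ₁ = v₁/v₂ = 1/10

The wavelength decreases by a factor of 10.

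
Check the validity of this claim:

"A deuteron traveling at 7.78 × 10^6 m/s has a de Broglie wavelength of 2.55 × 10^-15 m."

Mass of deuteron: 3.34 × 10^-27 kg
False

The claim is incorrect.

Using λ = h/(mv):
λ = (6.626 × 10^-34 J·s) / (3.34 × 10^-27 kg × 7.78 × 10^6 m/s)
λ = 2.55 × 10^-14 m

The actual wavelength differs from the claimed 2.55 × 10^-15 m.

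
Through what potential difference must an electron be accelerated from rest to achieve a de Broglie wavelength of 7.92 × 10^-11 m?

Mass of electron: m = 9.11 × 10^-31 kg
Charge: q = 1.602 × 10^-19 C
240 V

From λ = h/√(2mqV), we solve for V:

λ² = h²/(2mqV)
V = h²/(2mqλ²)
V = (6.626 × 10^-34 J·s)² / (2 × 9.11 × 10^-31 kg × 1.602 × 10^-19 C × (7.92 × 10^-11 m)²)
V = 240 V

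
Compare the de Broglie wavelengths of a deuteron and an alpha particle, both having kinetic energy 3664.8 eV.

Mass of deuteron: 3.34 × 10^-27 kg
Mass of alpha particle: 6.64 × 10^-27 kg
The deuteron has the longer wavelength.

Using λ = h/√(2mKE):

For deuteron: λ₁ = h/√(2m₁KE) = 3.35 × 10^-13 m
For alpha particle: λ₂ = h/√(2m₂KE) = 2.37 × 10^-13 m

Since λ ∝ 1/√m at constant kinetic energy, the lighter particle has the longer wavelength.

The deuteron has the longer de Broglie wavelength.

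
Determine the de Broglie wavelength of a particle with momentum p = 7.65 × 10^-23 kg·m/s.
8.66 × 10^-12 m

Using the de Broglie relation λ = h/p:

λ = h/p
λ = (6.626 × 10^-34 J·s) / (7.65 × 10^-23 kg·m/s)
λ = 8.66 × 10^-12 m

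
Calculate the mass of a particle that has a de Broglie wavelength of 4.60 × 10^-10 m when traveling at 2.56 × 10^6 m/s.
5.63 × 10^-31 kg

From the de Broglie relation λ = h/(mv), we solve for m:

m = h/(λv)
m = (6.626 × 10^-34 J·s) / (4.60 × 10^-10 m × 2.56 × 10^6 m/s)
m = 5.63 × 10^-31 kg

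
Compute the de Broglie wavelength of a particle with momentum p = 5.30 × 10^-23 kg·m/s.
1.25 × 10^-11 m

Using the de Broglie relation λ = h/p:

λ = h/p
λ = (6.626 × 10^-34 J·s) / (5.30 × 10^-23 kg·m/s)
λ = 1.25 × 10^-11 m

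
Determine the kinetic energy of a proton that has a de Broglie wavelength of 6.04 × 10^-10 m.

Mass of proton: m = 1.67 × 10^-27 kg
3.60 × 10^-22 J (or 2.25 × 10^-3 eV)

From λ = h/√(2mKE), we solve for KE:

λ² = h²/(2mKE)
KE = h²/(2mλ²)
KE = (6.626 × 10^-34 J·s)² / (2 × 1.67 × 10^-27 kg × (6.04 × 10^-10 m)²)
KE = 3.60 × 10^-22 J
KE = 2.25 × 10^-3 eV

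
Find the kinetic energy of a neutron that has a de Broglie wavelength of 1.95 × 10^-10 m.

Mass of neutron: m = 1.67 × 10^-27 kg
3.46 × 10^-21 J (or 0.0216 eV)

From λ = h/√(2mKE), we solve for KE:

λ² = h²/(2mKE)
KE = h²/(2mλ²)
KE = (6.626 × 10^-34 J·s)² / (2 × 1.67 × 10^-27 kg × (1.95 × 10^-10 m)²)
KE = 3.46 × 10^-21 J
KE = 0.0216 eV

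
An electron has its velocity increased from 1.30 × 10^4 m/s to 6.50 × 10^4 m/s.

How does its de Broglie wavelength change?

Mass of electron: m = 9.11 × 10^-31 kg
The wavelength decreases by a factor of 5.

Using λ = h/(mv):

Initial wavelength: λ₁ = h/(mv₁) = 5.59 × 10^-8 m
Final wavelength: λ₂ = h/(mv₂) = 1.12 × 10^-8 m

Since λ ∝ 1/v, when velocity increases by a factor of 5, the wavelength decreases by a factor of 5.

λ₂/λ₁ = v₁/v₂ = 1/5

The wavelength decreases by a factor of 5.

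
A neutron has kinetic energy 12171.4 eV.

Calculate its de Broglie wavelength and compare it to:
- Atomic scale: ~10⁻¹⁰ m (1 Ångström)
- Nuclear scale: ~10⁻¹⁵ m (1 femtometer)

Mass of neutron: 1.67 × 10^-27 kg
λ = 2.60 × 10^-13 m, which is between nuclear and atomic scales.

Using λ = h/√(2mKE):

KE = 12171.4 eV = 1.950 × 10^-15 J

λ = h/√(2mKE)
λ = (6.626 × 10^-34 J·s) / √(2 × 1.67 × 10^-27 kg × 1.950 × 10^-15 J)
λ = 2.60 × 10^-13 m

Comparison:
- Atomic scale (10⁻¹⁰ m): λ is 0.0026× this size
- Nuclear scale (10⁻¹⁵ m): λ is 2.6e+02× this size

The wavelength is between nuclear and atomic scales.

This wavelength is appropriate for probing atomic structure but too large for nuclear physics experiments.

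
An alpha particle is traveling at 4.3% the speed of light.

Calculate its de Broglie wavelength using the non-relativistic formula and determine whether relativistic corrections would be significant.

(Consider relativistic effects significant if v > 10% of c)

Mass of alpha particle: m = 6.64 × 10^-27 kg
No, relativistic corrections are not needed.

Using the non-relativistic de Broglie formula λ = h/(mv):

v = 4.3% × c = 1.289 × 10^7 m/s

λ = h/(mv)
λ = (6.626 × 10^-34 J·s) / (6.64 × 10^-27 kg × 1.289 × 10^7 m/s)
λ = 7.74 × 10^-15 m

Since v = 4.3% of c < 10% of c, relativistic corrections are NOT significant and this non-relativistic result is a good approximation.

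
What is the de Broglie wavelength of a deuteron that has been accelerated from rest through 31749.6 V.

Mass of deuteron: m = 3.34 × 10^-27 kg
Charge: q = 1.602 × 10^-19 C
1.14 × 10^-13 m

When a particle is accelerated through voltage V, it gains kinetic energy KE = qV.

The de Broglie wavelength is then λ = h/√(2mqV):

λ = h/√(2mqV)
λ = (6.626 × 10^-34 J·s) / √(2 × 3.34 × 10^-27 kg × 1.602 × 10^-19 C × 31749.6 V)
λ = 1.14 × 10^-13 m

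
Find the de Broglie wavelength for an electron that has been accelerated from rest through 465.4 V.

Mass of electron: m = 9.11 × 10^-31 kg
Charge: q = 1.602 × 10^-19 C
5.69 × 10^-11 m

When a particle is accelerated through voltage V, it gains kinetic energy KE = qV.

The de Broglie wavelength is then λ = h/√(2mqV):

λ = h/√(2mqV)
λ = (6.626 × 10^-34 J·s) / √(2 × 9.11 × 10^-31 kg × 1.602 × 10^-19 C × 465.4 V)
λ = 5.69 × 10^-11 m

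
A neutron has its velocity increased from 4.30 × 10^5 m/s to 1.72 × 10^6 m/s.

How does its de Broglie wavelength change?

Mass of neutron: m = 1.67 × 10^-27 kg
The wavelength decreases by a factor of 4.

Using λ = h/(mv):

Initial wavelength: λ₁ = h/(mv₁) = 9.23 × 10^-13 m
Final wavelength: λ₂ = h/(mv₂) = 2.31 × 10^-13 m

Since λ ∝ 1/v, when velocity increases by a factor of 4, the wavelength decreases by a factor of 4.

λ₂/λ₁ = v₁/v₂ = 1/4

The wavelength decreases by a factor of 4.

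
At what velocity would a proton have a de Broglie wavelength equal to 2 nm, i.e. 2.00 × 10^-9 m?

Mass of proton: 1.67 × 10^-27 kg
1.98 × 10^2 m/s

From λ = h/(mv), solve for v:

v = h/(mλ)
v = (6.626 × 10^-34 J·s) / (1.67 × 10^-27 kg × 2.00 × 10^-9 m)
v = 1.98 × 10^2 m/s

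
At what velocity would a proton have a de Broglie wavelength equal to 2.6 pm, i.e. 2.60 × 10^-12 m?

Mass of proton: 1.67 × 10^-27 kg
1.53 × 10^5 m/s

From λ = h/(mv), solve for v:

v = h/(mλ)
v = (6.626 × 10^-34 J·s) / (1.67 × 10^-27 kg × 2.60 × 10^-12 m)
v = 1.53 × 10^5 m/s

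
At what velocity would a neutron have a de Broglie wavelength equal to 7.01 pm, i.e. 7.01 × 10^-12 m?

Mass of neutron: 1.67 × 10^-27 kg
5.66 × 10^4 m/s

From λ = h/(mv), solve for v:

v = h/(mλ)
v = (6.626 × 10^-34 J·s) / (1.67 × 10^-27 kg × 7.01 × 10^-12 m)
v = 5.66 × 10^4 m/s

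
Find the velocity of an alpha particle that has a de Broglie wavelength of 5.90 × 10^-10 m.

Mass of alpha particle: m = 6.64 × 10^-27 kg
1.69 × 10^2 m/s

From the de Broglie relation λ = h/(mv), we solve for v:

v = h/(mλ)
v = (6.626 × 10^-34 J·s) / (6.64 × 10^-27 kg × 5.90 × 10^-10 m)
v = 1.69 × 10^2 m/s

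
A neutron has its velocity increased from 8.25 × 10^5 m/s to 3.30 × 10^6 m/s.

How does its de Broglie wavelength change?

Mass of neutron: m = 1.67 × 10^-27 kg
The wavelength decreases by a factor of 4.

Using λ = h/(mv):

Initial wavelength: λ₁ = h/(mv₁) = 4.81 × 10^-13 m
Final wavelength: λ₂ = h/(mv₂) = 1.20 × 10^-13 m

Since λ ∝ 1/v, when velocity increases by a factor of 4, the wavelength decreases by a factor of 4.

λ₂/λ₁ = v₁/v₂ = 1/4

The wavelength decreases by a factor of 4.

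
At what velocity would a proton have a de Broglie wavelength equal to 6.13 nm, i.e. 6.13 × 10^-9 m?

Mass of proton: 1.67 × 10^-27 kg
6.47 × 10^1 m/s

From λ = h/(mv), solve for v:

v = h/(mλ)
v = (6.626 × 10^-34 J·s) / (1.67 × 10^-27 kg × 6.13 × 10^-9 m)
v = 6.47 × 10^1 m/s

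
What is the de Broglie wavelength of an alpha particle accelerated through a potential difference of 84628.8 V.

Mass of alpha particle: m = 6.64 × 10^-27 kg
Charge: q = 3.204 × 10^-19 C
3.49 × 10^-14 m

When a particle is accelerated through voltage V, it gains kinetic energy KE = qV.

The de Broglie wavelength is then λ = h/√(2mqV):

λ = h/√(2mqV)
λ = (6.626 × 10^-34 J·s) / √(2 × 6.64 × 10^-27 kg × 3.204 × 10^-19 C × 84628.8 V)
λ = 3.49 × 10^-14 m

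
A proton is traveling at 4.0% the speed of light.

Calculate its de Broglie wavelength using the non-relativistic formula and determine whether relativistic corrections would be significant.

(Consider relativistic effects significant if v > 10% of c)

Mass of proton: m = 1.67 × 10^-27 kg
No, relativistic corrections are not needed.

Using the non-relativistic de Broglie formula λ = h/(mv):

v = 4.0% × c = 1.199 × 10^7 m/s

λ = h/(mv)
λ = (6.626 × 10^-34 J·s) / (1.67 × 10^-27 kg × 1.199 × 10^7 m/s)
λ = 3.31 × 10^-14 m

Since v = 4.0% of c < 10% of c, relativistic corrections are NOT significant and this non-relativistic result is a good approximation.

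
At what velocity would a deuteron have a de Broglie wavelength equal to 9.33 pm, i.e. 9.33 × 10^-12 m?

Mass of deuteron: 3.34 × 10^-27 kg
2.13 × 10^4 m/s

From λ = h/(mv), solve for v:

v = h/(mλ)
v = (6.626 × 10^-34 J·s) / (3.34 × 10^-27 kg × 9.33 × 10^-12 m)
v = 2.13 × 10^4 m/s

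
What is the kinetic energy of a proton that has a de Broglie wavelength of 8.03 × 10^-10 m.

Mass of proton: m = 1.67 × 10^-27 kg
2.04 × 10^-22 J (or 1.27 × 10^-3 eV)

From λ = h/√(2mKE), we solve for KE:

λ² = h²/(2mKE)
KE = h²/(2mλ²)
KE = (6.626 × 10^-34 J·s)² / (2 × 1.67 × 10^-27 kg × (8.03 × 10^-10 m)²)
KE = 2.04 × 10^-22 J
KE = 1.27 × 10^-3 eV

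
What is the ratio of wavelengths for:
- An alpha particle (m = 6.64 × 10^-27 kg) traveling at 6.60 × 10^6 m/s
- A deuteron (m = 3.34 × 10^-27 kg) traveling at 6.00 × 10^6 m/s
λ₁/λ₂ = 0.457

Using λ = h/(mv):

λ₁ = h/(m₁v₁) = 1.51 × 10^-14 m
λ₂ = h/(m₂v₂) = 3.31 × 10^-14 m

Ratio λ₁/λ₂ = (m₂v₂)/(m₁v₁)
         = (3.34 × 10^-27 kg × 6.00 × 10^6 m/s) / (6.64 × 10^-27 kg × 6.60 × 10^6 m/s)
         = 0.457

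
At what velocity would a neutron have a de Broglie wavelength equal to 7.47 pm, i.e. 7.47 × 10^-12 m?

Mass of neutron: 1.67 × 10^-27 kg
5.31 × 10^4 m/s

From λ = h/(mv), solve for v:

v = h/(mλ)
v = (6.626 × 10^-34 J·s) / (1.67 × 10^-27 kg × 7.47 × 10^-12 m)
v = 5.31 × 10^4 m/s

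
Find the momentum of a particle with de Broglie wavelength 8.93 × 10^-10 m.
7.42 × 10^-25 kg·m/s

From the de Broglie relation λ = h/p, we solve for p:

p = h/λ
p = (6.626 × 10^-34 J·s) / (8.93 × 10^-10 m)
p = 7.42 × 10^-25 kg·m/s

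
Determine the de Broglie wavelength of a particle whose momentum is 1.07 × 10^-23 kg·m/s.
6.19 × 10^-11 m

Using the de Broglie relation λ = h/p:

λ = h/p
λ = (6.626 × 10^-34 J·s) / (1.07 × 10^-23 kg·m/s)
λ = 6.19 × 10^-11 m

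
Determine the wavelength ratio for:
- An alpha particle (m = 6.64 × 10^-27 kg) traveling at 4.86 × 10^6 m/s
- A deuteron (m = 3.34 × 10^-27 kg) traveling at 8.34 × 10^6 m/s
λ₁/λ₂ = 0.863

Using λ = h/(mv):

λ₁ = h/(m₁v₁) = 2.05 × 10^-14 m
λ₂ = h/(m₂v₂) = 2.38 × 10^-14 m

Ratio λ₁/λ₂ = (m₂v₂)/(m₁v₁)
         = (3.34 × 10^-27 kg × 8.34 × 10^6 m/s) / (6.64 × 10^-27 kg × 4.86 × 10^6 m/s)
         = 0.863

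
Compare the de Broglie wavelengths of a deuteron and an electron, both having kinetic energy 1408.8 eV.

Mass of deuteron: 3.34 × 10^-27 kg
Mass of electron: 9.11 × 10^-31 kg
The electron has the longer wavelength.

Using λ = h/√(2mKE):

For deuteron: λ₁ = h/√(2m₁KE) = 5.40 × 10^-13 m
For electron: λ₂ = h/√(2m₂KE) = 3.27 × 10^-11 m

Since λ ∝ 1/√m at constant kinetic energy, the lighter particle has the longer wavelength.

The electron has the longer de Broglie wavelength.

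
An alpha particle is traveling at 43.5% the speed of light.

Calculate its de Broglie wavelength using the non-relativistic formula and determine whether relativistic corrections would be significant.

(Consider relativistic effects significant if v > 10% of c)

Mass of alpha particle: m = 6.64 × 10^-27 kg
Yes, relativistic corrections are needed.

Using the non-relativistic de Broglie formula λ = h/(mv):

v = 43.5% × c = 1.304 × 10^8 m/s

λ = h/(mv)
λ = (6.626 × 10^-34 J·s) / (6.64 × 10^-27 kg × 1.304 × 10^8 m/s)
λ = 7.65 × 10^-16 m

Since v = 43.5% of c > 10% of c, relativistic corrections ARE significant and the actual wavelength would differ from this non-relativistic estimate.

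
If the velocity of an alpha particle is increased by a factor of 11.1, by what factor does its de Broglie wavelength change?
The wavelength decreases by a factor of 11.1.

From λ = h/(mv), the wavelength is inversely proportional to velocity:

λ ∝ 1/v

If v → 11.1v, then λ → λ/11.1

When velocity is increased by a factor of 11.1, the wavelength decreases by a factor of 11.1.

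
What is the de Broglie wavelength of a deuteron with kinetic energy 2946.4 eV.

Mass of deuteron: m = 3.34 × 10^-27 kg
3.73 × 10^-13 m

Using λ = h/√(2mKE):

First convert KE to Joules: KE = 2946.4 eV = 4.721 × 10^-16 J

λ = h/√(2mKE)
λ = (6.626 × 10^-34 J·s) / √(2 × 3.34 × 10^-27 kg × 4.721 × 10^-16 J)
λ = 3.73 × 10^-13 m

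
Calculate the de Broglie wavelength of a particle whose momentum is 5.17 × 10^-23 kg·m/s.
1.28 × 10^-11 m

Using the de Broglie relation λ = h/p:

λ = h/p
λ = (6.626 × 10^-34 J·s) / (5.17 × 10^-23 kg·m/s)
λ = 1.28 × 10^-11 m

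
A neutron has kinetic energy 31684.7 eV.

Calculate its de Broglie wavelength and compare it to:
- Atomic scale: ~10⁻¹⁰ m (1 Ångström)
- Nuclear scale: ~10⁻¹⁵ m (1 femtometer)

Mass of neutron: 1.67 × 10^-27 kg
λ = 1.61 × 10^-13 m, which is between nuclear and atomic scales.

Using λ = h/√(2mKE):

KE = 31684.7 eV = 5.076 × 10^-15 J

λ = h/√(2mKE)
λ = (6.626 × 10^-34 J·s) / √(2 × 1.67 × 10^-27 kg × 5.076 × 10^-15 J)
λ = 1.61 × 10^-13 m

Comparison:
- Atomic scale (10⁻¹⁰ m): λ is 0.0016× this size
- Nuclear scale (10⁻¹⁵ m): λ is 1.6e+02× this size

The wavelength is between nuclear and atomic scales.

This wavelength is appropriate for probing atomic structure but too large for nuclear physics experiments.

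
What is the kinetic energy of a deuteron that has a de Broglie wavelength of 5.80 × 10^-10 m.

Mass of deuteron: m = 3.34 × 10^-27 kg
1.95 × 10^-22 J (or 1.22 × 10^-3 eV)

From λ = h/√(2mKE), we solve for KE:

λ² = h²/(2mKE)
KE = h²/(2mλ²)
KE = (6.626 × 10^-34 J·s)² / (2 × 3.34 × 10^-27 kg × (5.80 × 10^-10 m)²)
KE = 1.95 × 10^-22 J
KE = 1.22 × 10^-3 eV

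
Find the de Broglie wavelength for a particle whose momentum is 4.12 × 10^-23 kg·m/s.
1.61 × 10^-11 m

Using the de Broglie relation λ = h/p:

λ = h/p
λ = (6.626 × 10^-34 J·s) / (4.12 × 10^-23 kg·m/s)
λ = 1.61 × 10^-11 m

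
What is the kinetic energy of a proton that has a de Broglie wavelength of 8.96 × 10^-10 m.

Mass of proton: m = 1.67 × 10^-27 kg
1.64 × 10^-22 J (or 1.02 × 10^-3 eV)

From λ = h/√(2mKE), we solve for KE:

λ² = h²/(2mKE)
KE = h²/(2mλ²)
KE = (6.626 × 10^-34 J·s)² / (2 × 1.67 × 10^-27 kg × (8.96 × 10^-10 m)²)
KE = 1.64 × 10^-22 J
KE = 1.02 × 10^-3 eV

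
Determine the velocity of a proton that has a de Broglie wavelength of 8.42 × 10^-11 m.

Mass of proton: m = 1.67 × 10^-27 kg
4.71 × 10^3 m/s

From the de Broglie relation λ = h/(mv), we solve for v:

v = h/(mλ)
v = (6.626 × 10^-34 J·s) / (1.67 × 10^-27 kg × 8.42 × 10^-11 m)
v = 4.71 × 10^3 m/s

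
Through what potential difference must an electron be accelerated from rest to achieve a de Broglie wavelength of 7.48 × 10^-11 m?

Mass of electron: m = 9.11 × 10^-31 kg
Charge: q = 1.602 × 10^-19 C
269 V

From λ = h/√(2mqV), we solve for V:

λ² = h²/(2mqV)
V = h²/(2mqλ²)
V = (6.626 × 10^-34 J·s)² / (2 × 9.11 × 10^-31 kg × 1.602 × 10^-19 C × (7.48 × 10^-11 m)²)
V = 269 V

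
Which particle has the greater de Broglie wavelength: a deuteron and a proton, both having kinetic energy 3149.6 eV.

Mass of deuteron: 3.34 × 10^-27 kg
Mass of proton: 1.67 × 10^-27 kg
The proton has the longer wavelength.

Using λ = h/√(2mKE):

For deuteron: λ₁ = h/√(2m₁KE) = 3.61 × 10^-13 m
For proton: λ₂ = h/√(2m₂KE) = 5.10 × 10^-13 m

Since λ ∝ 1/√m at constant kinetic energy, the lighter particle has the longer wavelength.

The proton has the longer de Broglie wavelength.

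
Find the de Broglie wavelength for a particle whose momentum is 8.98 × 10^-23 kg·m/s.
7.38 × 10^-12 m

Using the de Broglie relation λ = h/p:

λ = h/p
λ = (6.626 × 10^-34 J·s) / (8.98 × 10^-23 kg·m/s)
λ = 7.38 × 10^-12 m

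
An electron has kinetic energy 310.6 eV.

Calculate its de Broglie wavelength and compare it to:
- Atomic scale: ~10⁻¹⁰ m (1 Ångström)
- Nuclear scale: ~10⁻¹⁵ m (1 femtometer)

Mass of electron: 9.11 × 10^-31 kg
λ = 6.96 × 10^-11 m, which is between nuclear and atomic scales.

Using λ = h/√(2mKE):

KE = 310.6 eV = 4.976 × 10^-17 J

λ = h/√(2mKE)
λ = (6.626 × 10^-34 J·s) / √(2 × 9.11 × 10^-31 kg × 4.976 × 10^-17 J)
λ = 6.96 × 10^-11 m

Comparison:
- Atomic scale (10⁻¹⁰ m): λ is 0.7× this size
- Nuclear scale (10⁻¹⁵ m): λ is 7e+04× this size

The wavelength is between nuclear and atomic scales.

This wavelength is appropriate for probing atomic structure but too large for nuclear physics experiments.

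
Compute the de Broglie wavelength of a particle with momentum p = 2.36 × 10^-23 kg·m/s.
2.81 × 10^-11 m

Using the de Broglie relation λ = h/p:

λ = h/p
λ = (6.626 × 10^-34 J·s) / (2.36 × 10^-23 kg·m/s)
λ = 2.81 × 10^-11 m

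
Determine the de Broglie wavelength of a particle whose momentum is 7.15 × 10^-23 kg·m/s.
9.27 × 10^-12 m

Using the de Broglie relation λ = h/p:

λ = h/p
λ = (6.626 × 10^-34 J·s) / (7.15 × 10^-23 kg·m/s)
λ = 9.27 × 10^-12 m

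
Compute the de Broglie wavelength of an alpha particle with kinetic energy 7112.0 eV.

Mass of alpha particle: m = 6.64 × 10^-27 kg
1.70 × 10^-13 m

Using λ = h/√(2mKE):

First convert KE to Joules: KE = 7112.0 eV = 1.139 × 10^-15 J

λ = h/√(2mKE)
λ = (6.626 × 10^-34 J·s) / √(2 × 6.64 × 10^-27 kg × 1.139 × 10^-15 J)
λ = 1.70 × 10^-13 m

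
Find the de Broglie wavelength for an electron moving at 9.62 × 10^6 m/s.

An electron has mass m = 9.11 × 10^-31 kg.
7.56 × 10^-11 m

Using the de Broglie relation λ = h/(mv):

λ = h/(mv)
λ = (6.626 × 10^-34 J·s) / (9.11 × 10^-31 kg × 9.62 × 10^6 m/s)
λ = 7.56 × 10^-11 m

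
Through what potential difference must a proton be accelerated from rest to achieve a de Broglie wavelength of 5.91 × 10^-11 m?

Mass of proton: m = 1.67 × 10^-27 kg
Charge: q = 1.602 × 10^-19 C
2.35 × 10^-1 V

From λ = h/√(2mqV), we solve for V:

λ² = h²/(2mqV)
V = h²/(2mqλ²)
V = (6.626 × 10^-34 J·s)² / (2 × 1.67 × 10^-27 kg × 1.602 × 10^-19 C × (5.91 × 10^-11 m)²)
V = 2.35 × 10^-1 V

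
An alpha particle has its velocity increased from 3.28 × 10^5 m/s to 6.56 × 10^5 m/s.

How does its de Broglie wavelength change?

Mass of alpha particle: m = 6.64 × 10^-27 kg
The wavelength decreases by a factor of 2.

Using λ = h/(mv):

Initial wavelength: λ₁ = h/(mv₁) = 3.04 × 10^-13 m
Final wavelength: λ₂ = h/(mv₂) = 1.52 × 10^-13 m

Since λ ∝ 1/v, when velocity increases by a factor of 2, the wavelength decreases by a factor of 2.

λ₂/λ₁ = v₁/v₂ = 1/2

The wavelength decreases by a factor of 2.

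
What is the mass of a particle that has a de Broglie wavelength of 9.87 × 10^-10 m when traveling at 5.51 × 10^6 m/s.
1.22 × 10^-31 kg

From the de Broglie relation λ = h/(mv), we solve for m:

m = h/(λv)
m = (6.626 × 10^-34 J·s) / (9.87 × 10^-10 m × 5.51 × 10^6 m/s)
m = 1.22 × 10^-31 kg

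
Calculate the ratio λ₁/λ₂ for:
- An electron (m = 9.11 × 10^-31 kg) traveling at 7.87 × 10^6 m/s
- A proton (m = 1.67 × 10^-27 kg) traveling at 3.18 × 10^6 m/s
λ₁/λ₂ = 741

Using λ = h/(mv):

λ₁ = h/(m₁v₁) = 9.24 × 10^-11 m
λ₂ = h/(m₂v₂) = 1.25 × 10^-13 m

Ratio λ₁/λ₂ = (m₂v₂)/(m₁v₁)
         = (1.67 × 10^-27 kg × 3.18 × 10^6 m/s) / (9.11 × 10^-31 kg × 7.87 × 10^6 m/s)
         = 741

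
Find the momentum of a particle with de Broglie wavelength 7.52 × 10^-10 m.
8.81 × 10^-25 kg·m/s

From the de Broglie relation λ = h/p, we solve for p:

p = h/λ
p = (6.626 × 10^-34 J·s) / (7.52 × 10^-10 m)
p = 8.81 × 10^-25 kg·m/s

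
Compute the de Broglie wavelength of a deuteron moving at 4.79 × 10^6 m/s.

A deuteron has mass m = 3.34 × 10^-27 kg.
4.14 × 10^-14 m

Using the de Broglie relation λ = h/(mv):

λ = h/(mv)
λ = (6.626 × 10^-34 J·s) / (3.34 × 10^-27 kg × 4.79 × 10^6 m/s)
λ = 4.14 × 10^-14 m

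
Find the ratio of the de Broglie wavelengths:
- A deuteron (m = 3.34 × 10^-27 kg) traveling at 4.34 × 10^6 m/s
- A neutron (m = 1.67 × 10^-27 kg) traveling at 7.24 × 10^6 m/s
λ₁/λ₂ = 0.834

Using λ = h/(mv):

λ₁ = h/(m₁v₁) = 4.57 × 10^-14 m
λ₂ = h/(m₂v₂) = 5.48 × 10^-14 m

Ratio λ₁/λ₂ = (m₂v₂)/(m₁v₁)
         = (1.67 × 10^-27 kg × 7.24 × 10^6 m/s) / (3.34 × 10^-27 kg × 4.34 × 10^6 m/s)
         = 0.834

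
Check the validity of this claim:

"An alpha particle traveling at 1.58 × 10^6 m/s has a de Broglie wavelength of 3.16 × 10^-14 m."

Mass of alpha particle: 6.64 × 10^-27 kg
False

The claim is incorrect.

Using λ = h/(mv):
λ = (6.626 × 10^-34 J·s) / (6.64 × 10^-27 kg × 1.58 × 10^6 m/s)
λ = 6.32 × 10^-14 m

The actual wavelength differs from the claimed 3.16 × 10^-14 m.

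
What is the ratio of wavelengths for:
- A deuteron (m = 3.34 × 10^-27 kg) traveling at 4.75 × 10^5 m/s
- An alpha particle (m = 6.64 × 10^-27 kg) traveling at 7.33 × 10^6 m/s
λ₁/λ₂ = 30.7

Using λ = h/(mv):

λ₁ = h/(m₁v₁) = 4.18 × 10^-13 m
λ₂ = h/(m₂v₂) = 1.36 × 10^-14 m

Ratio λ₁/λ₂ = (m₂v₂)/(m₁v₁)
         = (6.64 × 10^-27 kg × 7.33 × 10^6 m/s) / (3.34 × 10^-27 kg × 4.75 × 10^5 m/s)
         = 30.7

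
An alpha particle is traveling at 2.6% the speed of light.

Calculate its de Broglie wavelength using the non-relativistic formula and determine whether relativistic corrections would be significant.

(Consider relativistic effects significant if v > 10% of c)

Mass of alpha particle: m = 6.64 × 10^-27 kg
No, relativistic corrections are not needed.

Using the non-relativistic de Broglie formula λ = h/(mv):

v = 2.6% × c = 7.795 × 10^6 m/s

λ = h/(mv)
λ = (6.626 × 10^-34 J·s) / (6.64 × 10^-27 kg × 7.795 × 10^6 m/s)
λ = 1.28 × 10^-14 m

Since v = 2.6% of c < 10% of c, relativistic corrections are NOT significant and this non-relativistic result is a good approximation.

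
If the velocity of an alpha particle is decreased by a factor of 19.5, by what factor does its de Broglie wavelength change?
The wavelength increases by a factor of 19.5.

From λ = h/(mv), the wavelength is inversely proportional to velocity:

λ ∝ 1/v

If v → v/19.5, then λ → 19.5λ

When velocity is decreased by a factor of 19.5, the wavelength increases by a factor of 19.5.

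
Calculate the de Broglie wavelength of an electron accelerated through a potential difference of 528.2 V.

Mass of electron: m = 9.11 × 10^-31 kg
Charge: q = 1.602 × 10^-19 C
5.34 × 10^-11 m

When a particle is accelerated through voltage V, it gains kinetic energy KE = qV.

The de Broglie wavelength is then λ = h/√(2mqV):

λ = h/√(2mqV)
λ = (6.626 × 10^-34 J·s) / √(2 × 9.11 × 10^-31 kg × 1.602 × 10^-19 C × 528.2 V)
λ = 5.34 × 10^-11 m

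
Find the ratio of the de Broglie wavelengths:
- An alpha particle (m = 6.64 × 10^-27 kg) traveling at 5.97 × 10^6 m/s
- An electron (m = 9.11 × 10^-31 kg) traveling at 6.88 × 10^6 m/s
λ₁/λ₂ = 1.58 × 10^-4

Using λ = h/(mv):

λ₁ = h/(m₁v₁) = 1.67 × 10^-14 m
λ₂ = h/(m₂v₂) = 1.06 × 10^-10 m

Ratio λ₁/λ₂ = (m₂v₂)/(m₁v₁)
         = (9.11 × 10^-31 kg × 6.88 × 10^6 m/s) / (6.64 × 10^-27 kg × 5.97 × 10^6 m/s)
         = 1.58 × 10^-4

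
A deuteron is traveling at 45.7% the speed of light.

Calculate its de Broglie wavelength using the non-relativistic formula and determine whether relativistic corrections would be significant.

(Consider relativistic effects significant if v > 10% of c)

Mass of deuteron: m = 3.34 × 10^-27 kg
Yes, relativistic corrections are needed.

Using the non-relativistic de Broglie formula λ = h/(mv):

v = 45.7% × c = 1.370 × 10^8 m/s

λ = h/(mv)
λ = (6.626 × 10^-34 J·s) / (3.34 × 10^-27 kg × 1.370 × 10^8 m/s)
λ = 1.45 × 10^-15 m

Since v = 45.7% of c > 10% of c, relativistic corrections ARE significant and the actual wavelength would differ from this non-relativistic estimate.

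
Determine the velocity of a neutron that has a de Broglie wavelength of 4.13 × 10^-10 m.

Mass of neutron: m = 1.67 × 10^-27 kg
9.61 × 10^2 m/s

From the de Broglie relation λ = h/(mv), we solve for v:

v = h/(mλ)
v = (6.626 × 10^-34 J·s) / (1.67 × 10^-27 kg × 4.13 × 10^-10 m)
v = 9.61 × 10^2 m/s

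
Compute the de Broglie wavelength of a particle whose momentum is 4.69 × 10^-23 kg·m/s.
1.41 × 10^-11 m

Using the de Broglie relation λ = h/p:

λ = h/p
λ = (6.626 × 10^-34 J·s) / (4.69 × 10^-23 kg·m/s)
λ = 1.41 × 10^-11 m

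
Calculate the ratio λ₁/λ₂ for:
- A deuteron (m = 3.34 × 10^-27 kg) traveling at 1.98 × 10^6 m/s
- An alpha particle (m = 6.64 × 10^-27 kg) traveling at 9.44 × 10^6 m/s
λ₁/λ₂ = 9.48

Using λ = h/(mv):

λ₁ = h/(m₁v₁) = 1.00 × 10^-13 m
λ₂ = h/(m₂v₂) = 1.06 × 10^-14 m

Ratio λ₁/λ₂ = (m₂v₂)/(m₁v₁)
         = (6.64 × 10^-27 kg × 9.44 × 10^6 m/s) / (3.34 × 10^-27 kg × 1.98 × 10^6 m/s)
         = 9.48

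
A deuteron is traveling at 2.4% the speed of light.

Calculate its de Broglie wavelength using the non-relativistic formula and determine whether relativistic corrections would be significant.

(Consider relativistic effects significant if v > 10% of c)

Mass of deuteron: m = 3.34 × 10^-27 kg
No, relativistic corrections are not needed.

Using the non-relativistic de Broglie formula λ = h/(mv):

v = 2.4% × c = 7.195 × 10^6 m/s

λ = h/(mv)
λ = (6.626 × 10^-34 J·s) / (3.34 × 10^-27 kg × 7.195 × 10^6 m/s)
λ = 2.76 × 10^-14 m

Since v = 2.4% of c < 10% of c, relativistic corrections are NOT significant and this non-relativistic result is a good approximation.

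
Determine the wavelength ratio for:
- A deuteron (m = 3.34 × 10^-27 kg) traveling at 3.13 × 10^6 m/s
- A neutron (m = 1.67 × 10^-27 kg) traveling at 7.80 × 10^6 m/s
λ₁/λ₂ = 1.25

Using λ = h/(mv):

λ₁ = h/(m₁v₁) = 6.34 × 10^-14 m
λ₂ = h/(m₂v₂) = 5.09 × 10^-14 m

Ratio λ₁/λ₂ = (m₂v₂)/(m₁v₁)
         = (1.67 × 10^-27 kg × 7.80 × 10^6 m/s) / (3.34 × 10^-27 kg × 3.13 × 10^6 m/s)
         = 1.25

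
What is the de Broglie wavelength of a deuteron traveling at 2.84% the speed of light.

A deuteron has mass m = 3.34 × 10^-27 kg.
2.33 × 10^-14 m

Using the de Broglie relation λ = h/(mv):

v = 2.84% × c = 8.514 × 10^6 m/s

λ = h/(mv)
λ = (6.626 × 10^-34 J·s) / (3.34 × 10^-27 kg × 8.514 × 10^6 m/s)
λ = 2.33 × 10^-14 m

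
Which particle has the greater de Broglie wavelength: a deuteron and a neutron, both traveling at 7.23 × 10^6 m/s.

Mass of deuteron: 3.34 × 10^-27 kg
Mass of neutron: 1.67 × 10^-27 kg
The neutron has the longer wavelength.

Using λ = h/(mv), since both particles have the same velocity, the wavelength depends only on mass.

For deuteron: λ₁ = h/(m₁v) = 2.74 × 10^-14 m
For neutron: λ₂ = h/(m₂v) = 5.49 × 10^-14 m

Since λ ∝ 1/m at constant velocity, the lighter particle has the longer wavelength.

The neutron has the longer de Broglie wavelength.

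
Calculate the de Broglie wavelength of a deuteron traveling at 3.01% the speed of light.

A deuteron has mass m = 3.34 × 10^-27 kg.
2.20 × 10^-14 m

Using the de Broglie relation λ = h/(mv):

v = 3.01% × c = 9.024 × 10^6 m/s

λ = h/(mv)
λ = (6.626 × 10^-34 J·s) / (3.34 × 10^-27 kg × 9.024 × 10^6 m/s)
λ = 2.20 × 10^-14 m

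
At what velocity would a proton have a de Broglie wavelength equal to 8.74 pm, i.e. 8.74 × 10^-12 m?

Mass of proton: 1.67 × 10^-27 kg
4.54 × 10^4 m/s

From λ = h/(mv), solve for v:

v = h/(mλ)
v = (6.626 × 10^-34 J·s) / (1.67 × 10^-27 kg × 8.74 × 10^-12 m)
v = 4.54 × 10^4 m/s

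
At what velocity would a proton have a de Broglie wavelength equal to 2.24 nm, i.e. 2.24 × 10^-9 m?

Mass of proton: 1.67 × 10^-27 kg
1.77 × 10^2 m/s

From λ = h/(mv), solve for v:

v = h/(mλ)
v = (6.626 × 10^-34 J·s) / (1.67 × 10^-27 kg × 2.24 × 10^-9 m)
v = 1.77 × 10^2 m/s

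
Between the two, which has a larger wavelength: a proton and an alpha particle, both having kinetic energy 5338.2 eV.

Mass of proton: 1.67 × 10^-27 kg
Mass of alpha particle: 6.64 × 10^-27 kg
The proton has the longer wavelength.

Using λ = h/√(2mKE):

For proton: λ₁ = h/√(2m₁KE) = 3.92 × 10^-13 m
For alpha particle: λ₂ = h/√(2m₂KE) = 1.97 × 10^-13 m

Since λ ∝ 1/√m at constant kinetic energy, the lighter particle has the longer wavelength.

The proton has the longer de Broglie wavelength.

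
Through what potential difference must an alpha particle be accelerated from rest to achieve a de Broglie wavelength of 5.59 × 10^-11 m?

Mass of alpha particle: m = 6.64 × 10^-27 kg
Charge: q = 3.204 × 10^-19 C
3.30 × 10^-2 V

From λ = h/√(2mqV), we solve for V:

λ² = h²/(2mqV)
V = h²/(2mqλ²)
V = (6.626 × 10^-34 J·s)² / (2 × 6.64 × 10^-27 kg × 3.204 × 10^-19 C × (5.59 × 10^-11 m)²)
V = 3.30 × 10^-2 V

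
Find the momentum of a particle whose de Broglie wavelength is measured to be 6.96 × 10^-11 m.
9.52 × 10^-24 kg·m/s

From the de Broglie relation λ = h/p, we solve for p:

p = h/λ
p = (6.626 × 10^-34 J·s) / (6.96 × 10^-11 m)
p = 9.52 × 10^-24 kg·m/s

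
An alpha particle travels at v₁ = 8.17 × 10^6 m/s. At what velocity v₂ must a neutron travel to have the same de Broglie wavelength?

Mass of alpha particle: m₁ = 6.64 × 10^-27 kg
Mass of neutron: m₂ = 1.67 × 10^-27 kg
v₂ = 3.25 × 10^7 m/s

For equal de Broglie wavelengths: λ₁ = λ₂

h/(m₁v₁) = h/(m₂v₂)
m₁v₁ = m₂v₂
v₂ = v₁ · (m₁/m₂)

v₂ = 8.17 × 10^6 m/s × (6.64 × 10^-27 kg / 1.67 × 10^-27 kg)
v₂ = 3.25 × 10^7 m/s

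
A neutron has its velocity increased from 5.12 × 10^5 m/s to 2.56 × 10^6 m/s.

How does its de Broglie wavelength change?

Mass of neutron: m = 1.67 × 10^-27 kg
The wavelength decreases by a factor of 5.

Using λ = h/(mv):

Initial wavelength: λ₁ = h/(mv₁) = 7.75 × 10^-13 m
Final wavelength: λ₂ = h/(mv₂) = 1.55 × 10^-13 m

Since λ ∝ 1/v, when velocity increases by a factor of 5, the wavelength decreases by a factor of 5.

λ₂/λ₁ = v₁/v₂ = 1/5

The wavelength decreases by a factor of 5.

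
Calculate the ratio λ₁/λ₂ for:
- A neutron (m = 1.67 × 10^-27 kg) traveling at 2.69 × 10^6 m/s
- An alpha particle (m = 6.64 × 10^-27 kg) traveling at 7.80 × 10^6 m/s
λ₁/λ₂ = 11.5

Using λ = h/(mv):

λ₁ = h/(m₁v₁) = 1.47 × 10^-13 m
λ₂ = h/(m₂v₂) = 1.28 × 10^-14 m

Ratio λ₁/λ₂ = (m₂v₂)/(m₁v₁)
         = (6.64 × 10^-27 kg × 7.80 × 10^6 m/s) / (1.67 × 10^-27 kg × 2.69 × 10^6 m/s)
         = 11.5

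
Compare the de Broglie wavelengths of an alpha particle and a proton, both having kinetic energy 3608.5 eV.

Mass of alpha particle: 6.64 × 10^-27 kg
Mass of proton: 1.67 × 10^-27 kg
The proton has the longer wavelength.

Using λ = h/√(2mKE):

For alpha particle: λ₁ = h/√(2m₁KE) = 2.39 × 10^-13 m
For proton: λ₂ = h/√(2m₂KE) = 4.77 × 10^-13 m

Since λ ∝ 1/√m at constant kinetic energy, the lighter particle has the longer wavelength.

The proton has the longer de Broglie wavelength.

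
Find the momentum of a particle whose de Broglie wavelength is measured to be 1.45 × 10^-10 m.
4.57 × 10^-24 kg·m/s

From the de Broglie relation λ = h/p, we solve for p:

p = h/λ
p = (6.626 × 10^-34 J·s) / (1.45 × 10^-10 m)
p = 4.57 × 10^-24 kg·m/s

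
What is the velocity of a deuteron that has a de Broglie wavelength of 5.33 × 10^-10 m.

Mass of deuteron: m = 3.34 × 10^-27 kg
3.72 × 10^2 m/s

From the de Broglie relation λ = h/(mv), we solve for v:

v = h/(mλ)
v = (6.626 × 10^-34 J·s) / (3.34 × 10^-27 kg × 5.33 × 10^-10 m)
v = 3.72 × 10^2 m/s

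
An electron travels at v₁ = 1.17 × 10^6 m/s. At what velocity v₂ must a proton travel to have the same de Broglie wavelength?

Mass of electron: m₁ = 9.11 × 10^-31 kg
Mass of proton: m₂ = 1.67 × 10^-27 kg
v₂ = 6.38 × 10^2 m/s

For equal de Broglie wavelengths: λ₁ = λ₂

h/(m₁v₁) = h/(m₂v₂)
m₁v₁ = m₂v₂
v₂ = v₁ · (m₁/m₂)

v₂ = 1.17 × 10^6 m/s × (9.11 × 10^-31 kg / 1.67 × 10^-27 kg)
v₂ = 6.38 × 10^2 m/s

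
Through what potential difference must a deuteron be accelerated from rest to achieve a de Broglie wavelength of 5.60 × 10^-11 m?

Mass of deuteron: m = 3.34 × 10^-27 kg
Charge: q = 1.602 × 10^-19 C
1.31 × 10^-1 V

From λ = h/√(2mqV), we solve for V:

λ² = h²/(2mqV)
V = h²/(2mqλ²)
V = (6.626 × 10^-34 J·s)² / (2 × 3.34 × 10^-27 kg × 1.602 × 10^-19 C × (5.60 × 10^-11 m)²)
V = 1.31 × 10^-1 V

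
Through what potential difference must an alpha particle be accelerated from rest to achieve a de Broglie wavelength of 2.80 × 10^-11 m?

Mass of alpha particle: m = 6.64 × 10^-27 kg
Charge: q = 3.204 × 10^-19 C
1.32 × 10^-1 V

From λ = h/√(2mqV), we solve for V:

λ² = h²/(2mqV)
V = h²/(2mqλ²)
V = (6.626 × 10^-34 J·s)² / (2 × 6.64 × 10^-27 kg × 3.204 × 10^-19 C × (2.80 × 10^-11 m)²)
V = 1.32 × 10^-1 V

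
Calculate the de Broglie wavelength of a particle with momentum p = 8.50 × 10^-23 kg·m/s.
7.80 × 10^-12 m

Using the de Broglie relation λ = h/p:

λ = h/p
λ = (6.626 × 10^-34 J·s) / (8.50 × 10^-23 kg·m/s)
λ = 7.80 × 10^-12 m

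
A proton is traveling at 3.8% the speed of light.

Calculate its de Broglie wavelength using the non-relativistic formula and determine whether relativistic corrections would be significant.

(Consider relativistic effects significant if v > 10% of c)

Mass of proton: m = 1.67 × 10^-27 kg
No, relativistic corrections are not needed.

Using the non-relativistic de Broglie formula λ = h/(mv):

v = 3.8% × c = 1.139 × 10^7 m/s

λ = h/(mv)
λ = (6.626 × 10^-34 J·s) / (1.67 × 10^-27 kg × 1.139 × 10^7 m/s)
λ = 3.48 × 10^-14 m

Since v = 3.8% of c < 10% of c, relativistic corrections are NOT significant and this non-relativistic result is a good approximation.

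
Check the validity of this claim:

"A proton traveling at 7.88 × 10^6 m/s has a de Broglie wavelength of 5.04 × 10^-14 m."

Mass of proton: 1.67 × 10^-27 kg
True

The claim is correct.

Using λ = h/(mv):
λ = (6.626 × 10^-34 J·s) / (1.67 × 10^-27 kg × 7.88 × 10^6 m/s)
λ = 5.04 × 10^-14 m

This matches the claimed value.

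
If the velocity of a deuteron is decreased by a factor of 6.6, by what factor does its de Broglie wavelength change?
The wavelength increases by a factor of 6.6.

From λ = h/(mv), the wavelength is inversely proportional to velocity:

λ ∝ 1/v

If v → v/6.6, then λ → 6.6λ

When velocity is decreased by a factor of 6.6, the wavelength increases by a factor of 6.6.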